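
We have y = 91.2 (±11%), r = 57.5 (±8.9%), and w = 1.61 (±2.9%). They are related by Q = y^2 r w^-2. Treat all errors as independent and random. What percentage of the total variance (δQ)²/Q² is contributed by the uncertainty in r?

(δQ/Q)² = (2·δy/y)² + (1·δr/r)² + (-2·δw/w)²
  y term: (2×0.110)² = 0.0484
  r term: (1×0.0890)² = 0.00792
  w term: (-2×0.0290)² = 0.00336
Total = 0.0597. Share from r = 0.00792/0.0597 = 0.133.

13.3%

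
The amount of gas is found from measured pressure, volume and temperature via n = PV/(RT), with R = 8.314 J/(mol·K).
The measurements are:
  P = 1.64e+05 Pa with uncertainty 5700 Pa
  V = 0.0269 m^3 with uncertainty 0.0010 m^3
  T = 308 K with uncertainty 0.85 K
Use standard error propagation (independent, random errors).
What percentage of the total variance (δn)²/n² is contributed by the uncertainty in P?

(δn/n)² = (1·δP/P)² + (1·δV/V)² + (-1·δT/T)²
  P term: (1×0.0348)² = 0.00121
  V term: (1×0.0372)² = 0.00138
  T term: (-1×0.00276)² = 7.62e-06
Total = 0.00260. Share from P = 0.00121/0.00260 = 0.465.

46.5%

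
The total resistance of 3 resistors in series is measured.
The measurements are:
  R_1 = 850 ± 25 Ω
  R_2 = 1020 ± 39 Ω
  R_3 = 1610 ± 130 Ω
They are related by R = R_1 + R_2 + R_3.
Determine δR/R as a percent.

Absolute uncertainties add in quadrature for a linear combination:
  (δR_1)² = 625;  (δR_2)² = 1520;  (δR_3)² = 16900
δR = √(19000) = 138 Ω
R = 3480 Ω, so δR/R = 138/3480 = 0.0397.

3.97%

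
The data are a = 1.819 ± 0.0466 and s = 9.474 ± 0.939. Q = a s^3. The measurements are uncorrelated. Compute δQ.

462

Q is a product of powers, so relative uncertainties combine in quadrature:
  (1·δa/a)² = (1×0.0256)² = 0.000656;  (3·δs/s)² = (3×0.0991)² = 0.0884
δQ/Q = √(0.0891) = 0.298
Q = 1547, so δQ = 0.298 × 1547 = 462.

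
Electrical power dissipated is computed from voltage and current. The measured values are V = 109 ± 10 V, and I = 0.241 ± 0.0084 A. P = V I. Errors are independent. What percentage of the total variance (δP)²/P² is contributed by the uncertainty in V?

(δP/P)² = (1·δV/V)² + (1·δI/I)²
  V term: (1×0.0917)² = 0.00842
  I term: (1×0.0349)² = 0.00121
Total = 0.00963. Share from V = 0.00842/0.00963 = 0.874.

87.4%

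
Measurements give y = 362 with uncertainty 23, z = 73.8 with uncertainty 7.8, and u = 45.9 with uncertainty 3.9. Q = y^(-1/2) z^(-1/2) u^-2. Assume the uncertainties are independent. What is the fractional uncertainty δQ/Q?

Since Q is a product/quotient, work with relative uncertainties:
  (−½·δy/y)² = (-0.5×0.0635)² = 0.00101;  (−½·δz/z)² = (-0.5×0.106)² = 0.00279;  (-2·δu/u)² = (-2×0.0850)² = 0.0289
δQ/Q = √(0.0327) = 0.181

0.181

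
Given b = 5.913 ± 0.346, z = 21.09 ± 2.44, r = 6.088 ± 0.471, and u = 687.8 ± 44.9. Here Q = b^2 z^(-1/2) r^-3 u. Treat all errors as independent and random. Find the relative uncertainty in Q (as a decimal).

0.274

Since Q is a product/quotient, work with relative uncertainties:
  (2·δb/b)² = (2×0.0585)² = 0.0137;  (−½·δz/z)² = (-0.5×0.116)² = 0.00335;  (-3·δr/r)² = (-3×0.0774)² = 0.0539;  (1·δu/u)² = (1×0.0653)² = 0.00426
δQ/Q = √(0.0752) = 0.274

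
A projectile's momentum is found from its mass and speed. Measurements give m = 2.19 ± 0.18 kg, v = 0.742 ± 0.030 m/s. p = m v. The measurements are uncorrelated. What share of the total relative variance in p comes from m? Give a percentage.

(δp/p)² = (1·δm/m)² + (1·δv/v)²
  m term: (1×0.0822)² = 0.00676
  v term: (1×0.0404)² = 0.00163
Total = 0.00839. Share from m = 0.00676/0.00839 = 0.805.

80.5%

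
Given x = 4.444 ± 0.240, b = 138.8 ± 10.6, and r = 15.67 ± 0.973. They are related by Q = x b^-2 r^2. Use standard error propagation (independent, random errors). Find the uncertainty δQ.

0.0116

Each factor contributes (exponent × relative error)² to (δQ/Q)²:
  (1·δx/x)² = (1×0.0540)² = 0.00292;  (-2·δb/b)² = (-2×0.0764)² = 0.0233;  (2·δr/r)² = (2×0.0621)² = 0.0154
δQ/Q = √(0.0417) = 0.204
Q = 0.05664, so δQ = 0.204 × 0.05664 = 0.0116.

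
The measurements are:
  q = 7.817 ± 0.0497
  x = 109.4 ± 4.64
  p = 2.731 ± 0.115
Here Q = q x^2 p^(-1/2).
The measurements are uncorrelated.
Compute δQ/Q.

For a monomial Q ∝ q, x^2, p^(-1/2), fractional errors add in quadrature:
  (1·δq/q)² = (1×0.00636)² = 4.04e-05;  (2·δx/x)² = (2×0.0424)² = 0.00720;  (−½·δp/p)² = (-0.5×0.0421)² = 0.000443
δQ/Q = √(0.00768) = 0.0876

0.0876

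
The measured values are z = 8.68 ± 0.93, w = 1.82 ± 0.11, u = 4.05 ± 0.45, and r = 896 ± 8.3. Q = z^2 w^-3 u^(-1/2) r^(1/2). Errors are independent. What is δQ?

53.2

Q is a product of powers, so relative uncertainties combine in quadrature:
  (2·δz/z)² = (2×0.107)² = 0.0459;  (-3·δw/w)² = (-3×0.0604)² = 0.0329;  (−½·δu/u)² = (-0.5×0.111)² = 0.00309;  (½·δr/r)² = (0.5×0.00926)² = 2.15e-05
δQ/Q = √(0.0819) = 0.286
Q = 186, so δQ = 0.286 × 186 = 53.2.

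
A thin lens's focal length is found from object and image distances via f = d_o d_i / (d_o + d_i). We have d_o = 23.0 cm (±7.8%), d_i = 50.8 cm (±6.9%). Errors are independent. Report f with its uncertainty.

∂f/∂d_o = (d_i/(d_o+d_i))² = 0.474;  ∂f/∂d_i = (d_o/(d_o+d_i))² = 0.0971
δf = √((∂f/∂d_o · δd_o)² + (∂f/∂d_i · δd_i)²) = √(0.723 + 0.116) = 0.916 cm
f = 15.8 cm.

15.8 ± 0.916 cm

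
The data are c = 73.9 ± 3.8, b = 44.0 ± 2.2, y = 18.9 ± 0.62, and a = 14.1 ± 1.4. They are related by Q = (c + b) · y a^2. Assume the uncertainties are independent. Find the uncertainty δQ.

90700

Let u = c + b = 118. δu = √(δc² + δb²) = √(14.4 + 4.84) = 4.39, so δu/u = 0.0372.
Q is then a monomial in u, y, a:
δQ/Q = √((δu/u)² + (1·δy/y)² + (2·δa/a)²) = √(0.00139 + 0.00108 + 0.0394) = 0.205
Q = 4.43e+05, so δQ = 0.205 × 4.43e+05 = 90700.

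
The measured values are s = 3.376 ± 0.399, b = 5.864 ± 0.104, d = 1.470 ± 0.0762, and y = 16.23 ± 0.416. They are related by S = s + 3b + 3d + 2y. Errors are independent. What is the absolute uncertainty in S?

1.00

Sums and differences: (δS)² = Σ (cᵢ δxᵢ)².
  (δs)² = 0.159;  (3·δb)² = 0.0973;  (3·δd)² = 0.0523;  (2·δy)² = 0.692
δS = √(1.00) = 1.00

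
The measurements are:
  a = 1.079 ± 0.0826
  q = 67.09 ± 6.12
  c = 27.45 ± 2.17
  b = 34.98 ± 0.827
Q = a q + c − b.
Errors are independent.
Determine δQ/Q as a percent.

Let p = a·q = 72.39. δp/p = √((1·δa/a)² + (1·δq/q)²) = √(0.00586 + 0.00832) = 0.119, so δp = 8.62.
Q = p + c − b: δQ = √(δp² + δc² + δb²) = √(74.3 + 4.71 + 0.684) = 8.93
Q = 64.86, so δQ/Q = 8.93/64.86 = 0.138.

13.8%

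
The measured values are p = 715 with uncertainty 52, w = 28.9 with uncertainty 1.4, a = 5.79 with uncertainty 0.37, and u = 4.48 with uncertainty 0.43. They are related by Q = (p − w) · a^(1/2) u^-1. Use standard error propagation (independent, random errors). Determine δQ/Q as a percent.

Let h = p − w = 686. δh = √(δp² + δw²) = √(2700 + 1.96) = 52.0, so δh/h = 0.0758.
Q is then a monomial in h, a, u:
δQ/Q = √((δh/h)² + (½·δa/a)² + (-1·δu/u)²) = √(0.00575 + 0.00102 + 0.00921) = 0.126

12.6%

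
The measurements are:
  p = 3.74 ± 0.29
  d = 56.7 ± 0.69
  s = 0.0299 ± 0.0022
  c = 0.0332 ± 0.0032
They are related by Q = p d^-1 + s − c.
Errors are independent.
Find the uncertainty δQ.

Let w = p·d^-1 = 0.0660. δw/w = √((1·δp/p)² + (-1·δd/d)²) = √(0.00601 + 0.000148) = 0.0785, so δw = 0.00518.
Q = w + s − c: δQ = √(δw² + δs² + δc²) = √(2.68e-05 + 4.84e-06 + 1.02e-05) = 0.00647

0.00647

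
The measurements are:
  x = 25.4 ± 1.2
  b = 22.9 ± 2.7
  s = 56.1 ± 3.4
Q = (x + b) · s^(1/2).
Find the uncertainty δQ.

24.7

Let u = x + b = 48.3. δu = √(δx² + δb²) = √(1.44 + 7.29) = 2.95, so δu/u = 0.0612.
Q is then a monomial in u, s:
δQ/Q = √((δu/u)² + (½·δs/s)²) = √(0.00374 + 0.000918) = 0.0683
Q = 362, so δQ = 0.0683 × 362 = 24.7.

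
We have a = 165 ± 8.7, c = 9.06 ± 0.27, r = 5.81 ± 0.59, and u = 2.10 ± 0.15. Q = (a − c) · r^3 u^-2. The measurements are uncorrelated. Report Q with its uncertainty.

Let w = a − c = 156. δw = √(δa² + δc²) = √(75.7 + 0.0729) = 8.70, so δw/w = 0.0558.
Q is then a monomial in w, r, u:
δQ/Q = √((δw/w)² + (3·δr/r)² + (-2·δu/u)²) = √(0.00312 + 0.0928 + 0.0204) = 0.341
Q = 6940, so δQ = 0.341 × 6940 = 2370.

6940 ± 2370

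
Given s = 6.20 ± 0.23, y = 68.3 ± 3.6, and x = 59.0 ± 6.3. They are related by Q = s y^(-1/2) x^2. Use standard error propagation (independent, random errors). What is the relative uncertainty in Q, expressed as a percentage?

Relative error in a monomial: (δQ/Q)² = Σ (nᵢ · δxᵢ/xᵢ)².
  (1·δs/s)² = (1×0.0371)² = 0.00138;  (−½·δy/y)² = (-0.5×0.0527)² = 0.000695;  (2·δx/x)² = (2×0.107)² = 0.0456
δQ/Q = √(0.0477) = 0.218

21.8%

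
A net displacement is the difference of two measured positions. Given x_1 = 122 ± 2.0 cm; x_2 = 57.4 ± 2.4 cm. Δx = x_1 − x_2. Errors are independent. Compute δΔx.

Absolute uncertainties add in quadrature for a linear combination:
  (δx_1)² = 4.00;  (δx_2)² = 5.76
δΔx = √(9.76) = 3.12 cm

3.12 cm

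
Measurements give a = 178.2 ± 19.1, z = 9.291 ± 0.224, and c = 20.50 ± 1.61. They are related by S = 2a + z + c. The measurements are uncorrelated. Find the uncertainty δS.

38.2

Absolute uncertainties add in quadrature for a linear combination:
  (2·δa)² = 1460;  (δz)² = 0.0502;  (δc)² = 2.59
δS = √(1460) = 38.2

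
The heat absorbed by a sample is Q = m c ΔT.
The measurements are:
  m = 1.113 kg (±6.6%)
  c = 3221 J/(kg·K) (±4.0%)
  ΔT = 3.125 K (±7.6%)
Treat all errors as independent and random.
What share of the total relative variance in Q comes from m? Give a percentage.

(δQ/Q)² = (1·δm/m)² + (1·δc/c)² + (1·δΔT/ΔT)²
  m term: (1×0.0660)² = 0.00436
  c term: (1×0.0400)² = 0.00160
  ΔT term: (1×0.0760)² = 0.00578
Total = 0.0117. Share from m = 0.00436/0.0117 = 0.371.

37.1%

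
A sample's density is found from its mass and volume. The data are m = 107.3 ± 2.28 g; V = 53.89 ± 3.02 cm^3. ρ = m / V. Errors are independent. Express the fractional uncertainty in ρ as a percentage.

For a monomial ρ ∝ m, V^-1, fractional errors add in quadrature:
  (1·δm/m)² = (1×0.0212)² = 0.000452;  (-1·δV/V)² = (-1×0.0560)² = 0.00314
δρ/ρ = √(0.00359) = 0.0599

5.99%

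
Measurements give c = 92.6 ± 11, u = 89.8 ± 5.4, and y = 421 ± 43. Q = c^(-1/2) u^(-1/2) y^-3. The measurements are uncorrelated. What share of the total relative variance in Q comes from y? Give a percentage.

(δQ/Q)² = (−½·δc/c)² + (−½·δu/u)² + (-3·δy/y)²
  c term: (-0.5×0.119)² = 0.00353
  u term: (-0.5×0.0601)² = 0.000904
  y term: (-3×0.102)² = 0.0939
Total = 0.0983. Share from y = 0.0939/0.0983 = 0.955.

95.5%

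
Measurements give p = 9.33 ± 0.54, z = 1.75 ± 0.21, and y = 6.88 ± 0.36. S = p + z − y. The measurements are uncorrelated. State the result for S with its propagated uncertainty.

Absolute uncertainties add in quadrature for a linear combination:
  (δp)² = 0.292;  (δz)² = 0.0441;  (δy)² = 0.130
δS = √(0.465) = 0.682
S = 4.20.

4.20 ± 0.682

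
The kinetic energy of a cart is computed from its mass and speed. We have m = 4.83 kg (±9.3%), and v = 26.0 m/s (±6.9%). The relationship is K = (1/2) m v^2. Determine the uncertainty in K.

272 J

Products/powers → add relative errors in quadrature, weighted by exponent:
  (1·δm/m)² = (1×0.0930)² = 0.00865;  (2·δv/v)² = (2×0.0690)² = 0.0190
δK/K = √(0.0277) = 0.166
K = 1630 J, so δK = 0.166 × 1630 = 272 J.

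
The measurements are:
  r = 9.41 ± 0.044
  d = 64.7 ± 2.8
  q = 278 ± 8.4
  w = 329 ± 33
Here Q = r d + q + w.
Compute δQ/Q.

0.0355

Let p = r·d = 609. δp/p = √((1·δr/r)² + (1·δd/d)²) = √(2.19e-05 + 0.00187) = 0.0435, so δp = 26.5.
Q = p + q + w: δQ = √(δp² + δq² + δw²) = √(702 + 70.6 + 1090) = 43.1
Q = 1220, so δQ/Q = 43.1/1220 = 0.0355.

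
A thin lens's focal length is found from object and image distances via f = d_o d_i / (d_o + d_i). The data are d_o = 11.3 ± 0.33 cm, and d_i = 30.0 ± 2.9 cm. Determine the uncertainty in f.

∂f/∂d_o = (d_i/(d_o+d_i))² = 0.528;  ∂f/∂d_i = (d_o/(d_o+d_i))² = 0.0749
δf = √((∂f/∂d_o · δd_o)² + (∂f/∂d_i · δd_i)²) = √(0.0303 + 0.0471) = 0.278 cm

0.278 cm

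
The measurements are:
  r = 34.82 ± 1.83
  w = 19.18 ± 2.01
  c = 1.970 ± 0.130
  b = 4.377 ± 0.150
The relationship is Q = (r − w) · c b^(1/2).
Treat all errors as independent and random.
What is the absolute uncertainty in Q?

Let u = r − w = 15.64. δu = √(δr² + δw²) = √(3.35 + 4.04) = 2.72, so δu/u = 0.174.
Q is then a monomial in u, c, b:
δQ/Q = √((δu/u)² + (1·δc/c)² + (½·δb/b)²) = √(0.0302 + 0.00435 + 0.000294) = 0.187
Q = 64.46, so δQ = 0.187 × 64.46 = 12.0.

12.0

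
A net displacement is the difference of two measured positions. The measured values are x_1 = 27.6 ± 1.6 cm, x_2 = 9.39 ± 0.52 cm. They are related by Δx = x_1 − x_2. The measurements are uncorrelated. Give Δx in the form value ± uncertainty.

18.2 ± 1.68 cm

Each term contributes (cᵢ δxᵢ)² to (δΔx)²:
  (δx_1)² = 2.56;  (δx_2)² = 0.270
δΔx = √(2.83) = 1.68 cm
Δx = 18.2 cm.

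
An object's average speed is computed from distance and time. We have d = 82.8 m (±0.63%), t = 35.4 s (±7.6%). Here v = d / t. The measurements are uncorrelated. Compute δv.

For a monomial v ∝ d, t^-1, fractional errors add in quadrature:
  (1·δd/d)² = (1×0.00630)² = 3.97e-05;  (-1·δt/t)² = (-1×0.0760)² = 0.00578
δv/v = √(0.00582) = 0.0763
v = 2.34 m/s, so δv = 0.0763 × 2.34 = 0.178 m/s.

0.178 m/s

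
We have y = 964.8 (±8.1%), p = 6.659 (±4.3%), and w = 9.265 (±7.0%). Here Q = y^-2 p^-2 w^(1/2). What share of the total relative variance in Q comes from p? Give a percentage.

(δQ/Q)² = (-2·δy/y)² + (-2·δp/p)² + (½·δw/w)²
  y term: (-2×0.0810)² = 0.0262
  p term: (-2×0.0430)² = 0.00740
  w term: (0.5×0.0700)² = 0.00123
Total = 0.0349. Share from p = 0.00740/0.0349 = 0.212.

21.2%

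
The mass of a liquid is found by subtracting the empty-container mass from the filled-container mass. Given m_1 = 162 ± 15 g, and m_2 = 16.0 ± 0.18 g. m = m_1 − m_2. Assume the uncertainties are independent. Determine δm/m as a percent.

10.3%

For a sum/difference, combine absolute errors in quadrature:
  (δm_1)² = 225;  (δm_2)² = 0.0324
δm = √(225) = 15.0 g
m = 146 g, so δm/m = 15.0/146 = 0.103.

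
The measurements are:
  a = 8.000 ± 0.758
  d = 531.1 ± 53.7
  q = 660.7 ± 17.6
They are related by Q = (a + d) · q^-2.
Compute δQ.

0.000140

Let u = a + d = 539.1. δu = √(δa² + δd²) = √(0.575 + 2880) = 53.7, so δu/u = 0.0996.
Q is then a monomial in u, q:
δQ/Q = √((δu/u)² + (-2·δq/q)²) = √(0.00992 + 0.00284) = 0.113
Q = 0.001235, so δQ = 0.113 × 0.001235 = 0.000140.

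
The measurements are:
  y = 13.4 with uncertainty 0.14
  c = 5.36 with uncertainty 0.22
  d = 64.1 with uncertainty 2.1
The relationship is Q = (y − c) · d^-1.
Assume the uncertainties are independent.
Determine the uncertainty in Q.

Let u = y − c = 8.04. δu = √(δy² + δc²) = √(0.0196 + 0.0484) = 0.261, so δu/u = 0.0324.
Q is then a monomial in u, d:
δQ/Q = √((δu/u)² + (-1·δd/d)²) = √(0.00105 + 0.00107) = 0.0461
Q = 0.125, so δQ = 0.0461 × 0.125 = 0.00578.

0.00578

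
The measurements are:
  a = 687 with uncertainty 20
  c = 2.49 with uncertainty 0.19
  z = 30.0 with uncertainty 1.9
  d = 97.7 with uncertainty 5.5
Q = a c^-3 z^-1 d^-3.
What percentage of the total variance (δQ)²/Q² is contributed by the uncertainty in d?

(δQ/Q)² = (1·δa/a)² + (-3·δc/c)² + (-1·δz/z)² + (-3·δd/d)²
  a term: (1×0.0291)² = 0.000848
  c term: (-3×0.0763)² = 0.0524
  z term: (-1×0.0633)² = 0.00401
  d term: (-3×0.0563)² = 0.0285
Total = 0.0858. Share from d = 0.0285/0.0858 = 0.332.

33.2%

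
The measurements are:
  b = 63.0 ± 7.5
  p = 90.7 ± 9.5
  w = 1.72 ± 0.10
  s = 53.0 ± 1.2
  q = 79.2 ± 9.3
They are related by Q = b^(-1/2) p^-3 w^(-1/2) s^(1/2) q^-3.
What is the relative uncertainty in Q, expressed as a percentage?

47.7%

Since Q is a product/quotient, work with relative uncertainties:
  (−½·δb/b)² = (-0.5×0.119)² = 0.00354;  (-3·δp/p)² = (-3×0.105)² = 0.0987;  (−½·δw/w)² = (-0.5×0.0581)² = 0.000845;  (½·δs/s)² = (0.5×0.0226)² = 0.000128;  (-3·δq/q)² = (-3×0.117)² = 0.124
δQ/Q = √(0.227) = 0.477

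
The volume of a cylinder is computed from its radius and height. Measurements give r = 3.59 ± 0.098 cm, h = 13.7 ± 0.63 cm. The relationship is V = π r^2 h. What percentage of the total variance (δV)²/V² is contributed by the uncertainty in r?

58.5%

(δV/V)² = (2·δr/r)² + (1·δh/h)²
  r term: (2×0.0273)² = 0.00298
  h term: (1×0.0460)² = 0.00211
Total = 0.00510. Share from r = 0.00298/0.00510 = 0.585.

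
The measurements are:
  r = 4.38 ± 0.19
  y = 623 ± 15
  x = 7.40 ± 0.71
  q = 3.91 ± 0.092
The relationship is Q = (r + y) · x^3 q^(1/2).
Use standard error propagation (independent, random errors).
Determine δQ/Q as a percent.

Let u = r + y = 627. δu = √(δr² + δy²) = √(0.0361 + 225) = 15.0, so δu/u = 0.0239.
Q is then a monomial in u, x, q:
δQ/Q = √((δu/u)² + (3·δx/x)² + (½·δq/q)²) = √(0.000572 + 0.0829 + 0.000138) = 0.289

28.9%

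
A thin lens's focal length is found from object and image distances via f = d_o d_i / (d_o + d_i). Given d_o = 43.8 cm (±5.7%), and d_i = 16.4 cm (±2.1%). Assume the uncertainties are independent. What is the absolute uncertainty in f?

0.260 cm

∂f/∂d_o = (d_i/(d_o+d_i))² = 0.0742;  ∂f/∂d_i = (d_o/(d_o+d_i))² = 0.529
δf = √((∂f/∂d_o · δd_o)² + (∂f/∂d_i · δd_i)²) = √(0.0343 + 0.0332) = 0.260 cm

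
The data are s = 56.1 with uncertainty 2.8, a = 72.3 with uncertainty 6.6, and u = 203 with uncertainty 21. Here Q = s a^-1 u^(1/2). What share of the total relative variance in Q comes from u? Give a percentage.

19.8%

(δQ/Q)² = (1·δs/s)² + (-1·δa/a)² + (½·δu/u)²
  s term: (1×0.0499)² = 0.00249
  a term: (-1×0.0913)² = 0.00833
  u term: (0.5×0.103)² = 0.00268
Total = 0.0135. Share from u = 0.00268/0.0135 = 0.198.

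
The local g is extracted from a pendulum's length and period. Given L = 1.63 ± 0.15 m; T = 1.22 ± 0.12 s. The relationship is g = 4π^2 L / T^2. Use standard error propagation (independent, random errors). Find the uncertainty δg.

9.39 m/s^2

Since g is a product/quotient, work with relative uncertainties:
  (1·δL/L)² = (1×0.0920)² = 0.00847;  (-2·δT/T)² = (-2×0.0984)² = 0.0387
δg/g = √(0.0472) = 0.217
g = 43.2 m/s^2, so δg = 0.217 × 43.2 = 9.39 m/s^2.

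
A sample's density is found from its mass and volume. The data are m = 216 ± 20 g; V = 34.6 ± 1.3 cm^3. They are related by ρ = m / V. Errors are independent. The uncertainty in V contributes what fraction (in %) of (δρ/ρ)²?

(δρ/ρ)² = (1·δm/m)² + (-1·δV/V)²
  m term: (1×0.0926)² = 0.00857
  V term: (-1×0.0376)² = 0.00141
Total = 0.00999. Share from V = 0.00141/0.00999 = 0.141.

14.1%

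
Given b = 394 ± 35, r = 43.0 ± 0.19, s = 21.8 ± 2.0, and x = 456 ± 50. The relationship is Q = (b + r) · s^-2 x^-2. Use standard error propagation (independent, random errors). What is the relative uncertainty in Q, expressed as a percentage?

Let u = b + r = 437. δu = √(δb² + δr²) = √(1220 + 0.0361) = 35.0, so δu/u = 0.0801.
Q is then a monomial in u, s, x:
δQ/Q = √((δu/u)² + (-2·δs/s)² + (-2·δx/x)²) = √(0.00641 + 0.0337 + 0.0481) = 0.297

29.7%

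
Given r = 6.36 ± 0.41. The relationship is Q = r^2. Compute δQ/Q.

0.129

Q ∝ r^2, so δQ/Q = |2| · δr/r = 2 × 0.0645 = 0.129.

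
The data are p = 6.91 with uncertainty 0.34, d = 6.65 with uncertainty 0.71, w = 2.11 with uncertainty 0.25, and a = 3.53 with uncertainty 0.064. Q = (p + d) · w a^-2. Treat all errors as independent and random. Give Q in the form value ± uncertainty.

2.30 ± 0.314

Let u = p + d = 13.6. δu = √(δp² + δd²) = √(0.116 + 0.504) = 0.787, so δu/u = 0.0581.
Q is then a monomial in u, w, a:
δQ/Q = √((δu/u)² + (1·δw/w)² + (-2·δa/a)²) = √(0.00337 + 0.0140 + 0.00131) = 0.137
Q = 2.30, so δQ = 0.137 × 2.30 = 0.314.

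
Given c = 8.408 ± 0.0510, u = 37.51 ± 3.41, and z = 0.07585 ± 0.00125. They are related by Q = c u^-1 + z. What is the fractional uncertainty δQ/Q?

Let p = c·u^-1 = 0.2242. δp/p = √((1·δc/c)² + (-1·δu/u)²) = √(3.68e-05 + 0.00826) = 0.0911, so δp = 0.0204.
Q = p + z: δQ = √(δp² + δz²) = √(0.000417 + 1.56e-06) = 0.0205
Q = 0.3000, so δQ/Q = 0.0205/0.3000 = 0.0682.

0.0682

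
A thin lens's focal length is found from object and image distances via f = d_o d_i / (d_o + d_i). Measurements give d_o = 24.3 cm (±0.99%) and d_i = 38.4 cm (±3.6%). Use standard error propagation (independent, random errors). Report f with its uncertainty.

∂f/∂d_o = (d_i/(d_o+d_i))² = 0.375;  ∂f/∂d_i = (d_o/(d_o+d_i))² = 0.150
δf = √((∂f/∂d_o · δd_o)² + (∂f/∂d_i · δd_i)²) = √(0.00814 + 0.0431) = 0.226 cm
f = 14.9 cm.

14.9 ± 0.226 cm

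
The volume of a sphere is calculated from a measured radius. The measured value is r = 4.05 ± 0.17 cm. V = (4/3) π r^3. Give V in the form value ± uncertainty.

V ∝ r^3, so δV/V = |3| · δr/r = 3 × 0.0420 = 0.126.
V = 278 cm^3, so δV = 0.126 × 278 = 35.0 cm^3.

278 ± 35.0 cm^3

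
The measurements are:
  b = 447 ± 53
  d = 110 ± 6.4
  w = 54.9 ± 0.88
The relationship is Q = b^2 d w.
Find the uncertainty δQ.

Products/powers → add relative errors in quadrature, weighted by exponent:
  (2·δb/b)² = (2×0.119)² = 0.0562;  (1·δd/d)² = (1×0.0582)² = 0.00339;  (1·δw/w)² = (1×0.0160)² = 0.000257
δQ/Q = √(0.0599) = 0.245
Q = 1.21e+09, so δQ = 0.245 × 1.21e+09 = 2.95e+08.

2.95e+08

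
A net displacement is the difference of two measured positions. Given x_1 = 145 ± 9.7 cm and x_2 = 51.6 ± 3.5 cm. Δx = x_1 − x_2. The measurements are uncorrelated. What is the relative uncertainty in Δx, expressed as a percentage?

11.0%

Each term contributes (cᵢ δxᵢ)² to (δΔx)²:
  (δx_1)² = 94.1;  (δx_2)² = 12.2
δΔx = √(106) = 10.3 cm
Δx = 93.4 cm, so δΔx/Δx = 10.3/93.4 = 0.110.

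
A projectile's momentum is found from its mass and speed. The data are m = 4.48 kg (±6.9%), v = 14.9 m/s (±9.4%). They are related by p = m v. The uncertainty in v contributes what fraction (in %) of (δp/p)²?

(δp/p)² = (1·δm/m)² + (1·δv/v)²
  m term: (1×0.0690)² = 0.00476
  v term: (1×0.0940)² = 0.00884
Total = 0.0136. Share from v = 0.00884/0.0136 = 0.650.

65.0%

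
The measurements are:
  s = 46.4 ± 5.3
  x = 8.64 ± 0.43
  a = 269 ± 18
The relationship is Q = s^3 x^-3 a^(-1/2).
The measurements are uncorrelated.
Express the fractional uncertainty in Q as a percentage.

Relative error in a monomial: (δQ/Q)² = Σ (nᵢ · δxᵢ/xᵢ)².
  (3·δs/s)² = (3×0.114)² = 0.117;  (-3·δx/x)² = (-3×0.0498)² = 0.0223;  (−½·δa/a)² = (-0.5×0.0669)² = 0.00112
δQ/Q = √(0.141) = 0.375

37.5%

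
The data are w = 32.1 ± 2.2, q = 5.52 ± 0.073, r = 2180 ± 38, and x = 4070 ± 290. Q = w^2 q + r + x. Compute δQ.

Let p = w^2·q = 5690. δp/p = √((2·δw/w)² + (1·δq/q)²) = √(0.0188 + 0.000175) = 0.138, so δp = 783.
Q = p + r + x: δQ = √(δp² + δr² + δx²) = √(6.14e+05 + 1440 + 84100) = 836

836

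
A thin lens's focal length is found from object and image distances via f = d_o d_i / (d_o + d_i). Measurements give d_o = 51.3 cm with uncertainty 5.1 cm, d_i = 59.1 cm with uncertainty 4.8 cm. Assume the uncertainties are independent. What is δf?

∂f/∂d_o = (d_i/(d_o+d_i))² = 0.287;  ∂f/∂d_i = (d_o/(d_o+d_i))² = 0.216
δf = √((∂f/∂d_o · δd_o)² + (∂f/∂d_i · δd_i)²) = √(2.14 + 1.07) = 1.79 cm

1.79 cm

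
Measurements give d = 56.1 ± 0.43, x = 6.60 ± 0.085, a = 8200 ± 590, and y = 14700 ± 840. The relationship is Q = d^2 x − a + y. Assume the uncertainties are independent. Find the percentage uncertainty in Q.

4.06%

Let p = d^2·x = 20800. δp/p = √((2·δd/d)² + (1·δx/x)²) = √(0.000235 + 0.000166) = 0.0200, so δp = 416.
Q = p − a + y: δQ = √(δp² + δa² + δy²) = √(1.73e+05 + 3.48e+05 + 7.06e+05) = 1110
Q = 27300, so δQ/Q = 1110/27300 = 0.0406.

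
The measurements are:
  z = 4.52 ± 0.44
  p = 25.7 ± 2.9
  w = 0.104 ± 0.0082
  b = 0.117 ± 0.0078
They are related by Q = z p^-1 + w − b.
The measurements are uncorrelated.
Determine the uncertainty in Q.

0.0285

Let h = z·p^-1 = 0.176. δh/h = √((1·δz/z)² + (-1·δp/p)²) = √(0.00948 + 0.0127) = 0.149, so δh = 0.0262.
Q = h + w − b: δQ = √(δh² + δw² + δb²) = √(0.000687 + 6.72e-05 + 6.08e-05) = 0.0285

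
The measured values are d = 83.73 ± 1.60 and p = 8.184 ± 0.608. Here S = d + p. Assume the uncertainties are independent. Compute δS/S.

Each term contributes (cᵢ δxᵢ)² to (δS)²:
  (δd)² = 2.56;  (δp)² = 0.370
δS = √(2.93) = 1.71
S = 91.91, so δS/S = 1.71/91.91 = 0.0186.

0.0186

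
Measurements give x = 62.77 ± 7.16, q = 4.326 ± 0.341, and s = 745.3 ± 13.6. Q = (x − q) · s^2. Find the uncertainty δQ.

Let u = x − q = 58.44. δu = √(δx² + δq²) = √(51.3 + 0.116) = 7.17, so δu/u = 0.123.
Q is then a monomial in u, s:
δQ/Q = √((δu/u)² + (2·δs/s)²) = √(0.0150 + 0.00133) = 0.128
Q = 3.246e+07, so δQ = 0.128 × 3.246e+07 = 4.15e+06.

4.15e+06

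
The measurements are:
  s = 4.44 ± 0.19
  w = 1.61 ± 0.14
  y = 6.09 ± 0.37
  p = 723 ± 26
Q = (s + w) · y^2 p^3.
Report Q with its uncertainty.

(8.48 ± 1.42) × 10^10

Let u = s + w = 6.05. δu = √(δs² + δw²) = √(0.0361 + 0.0196) = 0.236, so δu/u = 0.0390.
Q is then a monomial in u, y, p:
δQ/Q = √((δu/u)² + (2·δy/y)² + (3·δp/p)²) = √(0.00152 + 0.0148 + 0.0116) = 0.167
Q = 8.48e+10, so δQ = 0.167 × 8.48e+10 = 1.42e+10.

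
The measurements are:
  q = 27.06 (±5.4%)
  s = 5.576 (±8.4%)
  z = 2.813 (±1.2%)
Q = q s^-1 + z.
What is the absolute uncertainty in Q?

0.486

Let p = q·s^-1 = 4.853. δp/p = √((1·δq/q)² + (-1·δs/s)²) = √(0.00292 + 0.00706) = 0.0999, so δp = 0.485.
Q = p + z: δQ = √(δp² + δz²) = √(0.235 + 0.00114) = 0.486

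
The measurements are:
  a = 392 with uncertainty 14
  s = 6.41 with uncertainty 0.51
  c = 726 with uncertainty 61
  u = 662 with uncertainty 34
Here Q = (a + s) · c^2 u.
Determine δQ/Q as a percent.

Let w = a + s = 398. δw = √(δa² + δs²) = √(196 + 0.260) = 14.0, so δw/w = 0.0352.
Q is then a monomial in w, c, u:
δQ/Q = √((δw/w)² + (2·δc/c)² + (1·δu/u)²) = √(0.00124 + 0.0282 + 0.00264) = 0.179

17.9%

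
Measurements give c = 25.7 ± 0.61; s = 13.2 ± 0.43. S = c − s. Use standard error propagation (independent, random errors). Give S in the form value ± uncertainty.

12.5 ± 0.746

Each term contributes (cᵢ δxᵢ)² to (δS)²:
  (δc)² = 0.372;  (δs)² = 0.185
δS = √(0.557) = 0.746
S = 12.5.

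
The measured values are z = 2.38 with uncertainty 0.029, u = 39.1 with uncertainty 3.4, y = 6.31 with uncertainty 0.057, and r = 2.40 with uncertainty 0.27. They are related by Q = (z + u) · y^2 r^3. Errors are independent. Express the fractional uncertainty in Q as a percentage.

Let w = z + u = 41.5. δw = √(δz² + δu²) = √(0.000841 + 11.6) = 3.40, so δw/w = 0.0820.
Q is then a monomial in w, y, r:
δQ/Q = √((δw/w)² + (2·δy/y)² + (3·δr/r)²) = √(0.00672 + 0.000326 + 0.114) = 0.348

34.8%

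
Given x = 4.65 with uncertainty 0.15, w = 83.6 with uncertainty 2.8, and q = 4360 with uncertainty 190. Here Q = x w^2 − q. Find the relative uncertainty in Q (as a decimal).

Let p = x·w^2 = 32500. δp/p = √((1·δx/x)² + (2·δw/w)²) = √(0.00104 + 0.00449) = 0.0743, so δp = 2420.
Q = p − q: δQ = √(δp² + δq²) = √(5.84e+06 + 36100) = 2420
Q = 28100, so δQ/Q = 2420/28100 = 0.0861.

0.0861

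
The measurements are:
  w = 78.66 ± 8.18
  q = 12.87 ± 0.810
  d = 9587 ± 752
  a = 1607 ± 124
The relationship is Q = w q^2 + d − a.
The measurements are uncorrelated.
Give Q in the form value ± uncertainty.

21010 ± 2260

Let p = w·q^2 = 13030. δp/p = √((1·δw/w)² + (2·δq/q)²) = √(0.0108 + 0.0158) = 0.163, so δp = 2130.
Q = p + d − a: δQ = √(δp² + δd² + δa²) = √(4.53e+06 + 5.66e+05 + 15400) = 2260
Q = 21010.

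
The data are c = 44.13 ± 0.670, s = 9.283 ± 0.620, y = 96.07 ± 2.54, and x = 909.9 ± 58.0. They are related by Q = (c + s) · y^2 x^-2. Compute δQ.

0.0828

Let u = c + s = 53.41. δu = √(δc² + δs²) = √(0.449 + 0.384) = 0.913, so δu/u = 0.0171.
Q is then a monomial in u, y, x:
δQ/Q = √((δu/u)² + (2·δy/y)² + (-2·δx/x)²) = √(0.000292 + 0.00280 + 0.0163) = 0.139
Q = 0.5954, so δQ = 0.139 × 0.5954 = 0.0828.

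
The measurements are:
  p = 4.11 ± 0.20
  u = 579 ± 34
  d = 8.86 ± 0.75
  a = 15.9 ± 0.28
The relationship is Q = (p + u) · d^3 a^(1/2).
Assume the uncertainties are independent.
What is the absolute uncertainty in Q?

Let w = p + u = 583. δw = √(δp² + δu²) = √(0.0400 + 1160) = 34.0, so δw/w = 0.0583.
Q is then a monomial in w, d, a:
δQ/Q = √((δw/w)² + (3·δd/d)² + (½·δa/a)²) = √(0.00340 + 0.0645 + 7.75e-05) = 0.261
Q = 1.62e+06, so δQ = 0.261 × 1.62e+06 = 4.22e+05.

4.22e+05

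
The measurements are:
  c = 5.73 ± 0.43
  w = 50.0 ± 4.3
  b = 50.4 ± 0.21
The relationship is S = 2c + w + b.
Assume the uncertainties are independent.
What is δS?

Sums and differences: (δS)² = Σ (cᵢ δxᵢ)².
  (2·δc)² = 0.740;  (δw)² = 18.5;  (δb)² = 0.0441
δS = √(19.3) = 4.39

4.39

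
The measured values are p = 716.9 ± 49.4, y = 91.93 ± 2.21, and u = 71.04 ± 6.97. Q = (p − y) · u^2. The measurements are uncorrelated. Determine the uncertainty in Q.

Let w = p − y = 625.0. δw = √(δp² + δy²) = √(2440 + 4.88) = 49.4, so δw/w = 0.0791.
Q is then a monomial in w, u:
δQ/Q = √((δw/w)² + (2·δu/u)²) = √(0.00626 + 0.0385) = 0.212
Q = 3.154e+06, so δQ = 0.212 × 3.154e+06 = 6.67e+05.

6.67e+05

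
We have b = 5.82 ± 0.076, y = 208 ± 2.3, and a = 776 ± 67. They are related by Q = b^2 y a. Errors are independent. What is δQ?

Each factor contributes (exponent × relative error)² to (δQ/Q)²:
  (2·δb/b)² = (2×0.0131)² = 0.000682;  (1·δy/y)² = (1×0.0111)² = 0.000122;  (1·δa/a)² = (1×0.0863)² = 0.00745
δQ/Q = √(0.00826) = 0.0909
Q = 5.47e+06, so δQ = 0.0909 × 5.47e+06 = 4.97e+05.

4.97e+05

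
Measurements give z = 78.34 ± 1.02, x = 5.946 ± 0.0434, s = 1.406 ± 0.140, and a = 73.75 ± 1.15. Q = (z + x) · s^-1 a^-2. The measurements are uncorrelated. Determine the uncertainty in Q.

Let u = z + x = 84.29. δu = √(δz² + δx²) = √(1.04 + 0.00188) = 1.02, so δu/u = 0.0121.
Q is then a monomial in u, s, a:
δQ/Q = √((δu/u)² + (-1·δs/s)² + (-2·δa/a)²) = √(0.000147 + 0.00991 + 0.000973) = 0.105
Q = 0.01102, so δQ = 0.105 × 0.01102 = 0.00116.

0.00116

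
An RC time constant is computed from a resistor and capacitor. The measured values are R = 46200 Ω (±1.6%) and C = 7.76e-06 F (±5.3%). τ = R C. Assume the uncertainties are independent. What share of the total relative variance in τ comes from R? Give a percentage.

(δτ/τ)² = (1·δR/R)² + (1·δC/C)²
  R term: (1×0.0160)² = 0.000256
  C term: (1×0.0530)² = 0.00281
Total = 0.00307. Share from R = 0.000256/0.00307 = 0.0835.

8.35%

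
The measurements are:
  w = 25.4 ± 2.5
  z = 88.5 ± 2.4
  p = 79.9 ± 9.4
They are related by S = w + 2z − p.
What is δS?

For a sum/difference, combine absolute errors in quadrature:
  (δw)² = 6.25;  (2·δz)² = 23.0;  (δp)² = 88.4
δS = √(118) = 10.8

10.8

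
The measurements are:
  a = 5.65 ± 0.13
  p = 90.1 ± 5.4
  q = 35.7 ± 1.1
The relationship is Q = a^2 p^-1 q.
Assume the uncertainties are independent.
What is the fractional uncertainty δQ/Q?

0.0816

Q is a product of powers, so relative uncertainties combine in quadrature:
  (2·δa/a)² = (2×0.0230)² = 0.00212;  (-1·δp/p)² = (-1×0.0599)² = 0.00359;  (1·δq/q)² = (1×0.0308)² = 0.000949
δQ/Q = √(0.00666) = 0.0816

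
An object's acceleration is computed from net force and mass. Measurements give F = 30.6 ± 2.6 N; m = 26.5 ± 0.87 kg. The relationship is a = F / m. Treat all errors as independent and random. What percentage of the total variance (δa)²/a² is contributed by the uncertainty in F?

87.0%

(δa/a)² = (1·δF/F)² + (-1·δm/m)²
  F term: (1×0.0850)² = 0.00722
  m term: (-1×0.0328)² = 0.00108
Total = 0.00830. Share from F = 0.00722/0.00830 = 0.870.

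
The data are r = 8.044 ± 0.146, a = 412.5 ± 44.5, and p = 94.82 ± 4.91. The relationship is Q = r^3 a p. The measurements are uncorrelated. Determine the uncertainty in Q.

2.68e+06

Each factor contributes (exponent × relative error)² to (δQ/Q)²:
  (3·δr/r)² = (3×0.0182)² = 0.00296;  (1·δa/a)² = (1×0.108)² = 0.0116;  (1·δp/p)² = (1×0.0518)² = 0.00268
δQ/Q = √(0.0173) = 0.131
Q = 2.036e+07, so δQ = 0.131 × 2.036e+07 = 2.68e+06.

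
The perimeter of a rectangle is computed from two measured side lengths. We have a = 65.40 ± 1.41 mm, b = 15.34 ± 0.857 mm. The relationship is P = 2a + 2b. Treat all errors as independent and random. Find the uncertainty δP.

3.30 mm

For a sum/difference, combine absolute errors in quadrature:
  (2·δa)² = 7.95;  (2·δb)² = 2.94
δP = √(10.9) = 3.30 mm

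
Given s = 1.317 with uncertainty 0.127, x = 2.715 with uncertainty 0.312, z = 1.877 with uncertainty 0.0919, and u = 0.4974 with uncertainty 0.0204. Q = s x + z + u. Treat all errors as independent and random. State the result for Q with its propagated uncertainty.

5.950 ± 0.545

Let p = s·x = 3.576. δp/p = √((1·δs/s)² + (1·δx/x)²) = √(0.00930 + 0.0132) = 0.150, so δp = 0.536.
Q = p + z + u: δQ = √(δp² + δz² + δu²) = √(0.288 + 0.00845 + 0.000416) = 0.545
Q = 5.950.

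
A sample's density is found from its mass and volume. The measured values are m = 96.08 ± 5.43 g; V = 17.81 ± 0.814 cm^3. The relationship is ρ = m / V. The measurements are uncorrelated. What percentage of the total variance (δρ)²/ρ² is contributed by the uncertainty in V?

39.5%

(δρ/ρ)² = (1·δm/m)² + (-1·δV/V)²
  m term: (1×0.0565)² = 0.00319
  V term: (-1×0.0457)² = 0.00209
Total = 0.00528. Share from V = 0.00209/0.00528 = 0.395.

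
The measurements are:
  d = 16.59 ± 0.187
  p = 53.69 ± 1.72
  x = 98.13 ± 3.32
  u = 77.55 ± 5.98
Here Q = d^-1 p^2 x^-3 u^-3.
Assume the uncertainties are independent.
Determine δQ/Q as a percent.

26.1%

Relative error in a monomial: (δQ/Q)² = Σ (nᵢ · δxᵢ/xᵢ)².
  (-1·δd/d)² = (-1×0.0113)² = 0.000127;  (2·δp/p)² = (2×0.0320)² = 0.00411;  (-3·δx/x)² = (-3×0.0338)² = 0.0103;  (-3·δu/u)² = (-3×0.0771)² = 0.0535
δQ/Q = √(0.0680) = 0.261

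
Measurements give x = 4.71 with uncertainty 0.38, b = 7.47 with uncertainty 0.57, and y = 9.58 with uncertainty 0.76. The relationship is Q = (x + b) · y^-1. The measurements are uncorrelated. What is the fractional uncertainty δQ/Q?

Let u = x + b = 12.2. δu = √(δx² + δb²) = √(0.144 + 0.325) = 0.685, so δu/u = 0.0562.
Q is then a monomial in u, y:
δQ/Q = √((δu/u)² + (-1·δy/y)²) = √(0.00316 + 0.00629) = 0.0972

0.0972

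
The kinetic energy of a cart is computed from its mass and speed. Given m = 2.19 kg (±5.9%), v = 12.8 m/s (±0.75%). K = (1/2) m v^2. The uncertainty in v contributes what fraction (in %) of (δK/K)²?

(δK/K)² = (1·δm/m)² + (2·δv/v)²
  m term: (1×0.0590)² = 0.00348
  v term: (2×0.00750)² = 0.000225
Total = 0.00371. Share from v = 0.000225/0.00371 = 0.0607.

6.07%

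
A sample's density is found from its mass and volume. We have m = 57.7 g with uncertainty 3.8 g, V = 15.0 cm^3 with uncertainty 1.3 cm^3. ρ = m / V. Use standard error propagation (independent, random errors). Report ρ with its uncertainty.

Since ρ is a product/quotient, work with relative uncertainties:
  (1·δm/m)² = (1×0.0659)² = 0.00434;  (-1·δV/V)² = (-1×0.0867)² = 0.00751
δρ/ρ = √(0.0118) = 0.109
ρ = 3.85 g/cm^3, so δρ = 0.109 × 3.85 = 0.419 g/cm^3.

3.85 ± 0.419 g/cm^3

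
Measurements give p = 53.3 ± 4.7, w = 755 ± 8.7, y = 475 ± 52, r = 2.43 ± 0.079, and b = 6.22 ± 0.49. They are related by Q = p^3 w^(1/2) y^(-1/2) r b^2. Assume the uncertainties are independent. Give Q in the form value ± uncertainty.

(1.79 ± 0.564) × 10^7

Q is a product of powers, so relative uncertainties combine in quadrature:
  (3·δp/p)² = (3×0.0882)² = 0.0700;  (½·δw/w)² = (0.5×0.0115)² = 3.32e-05;  (−½·δy/y)² = (-0.5×0.109)² = 0.00300;  (1·δr/r)² = (1×0.0325)² = 0.00106;  (2·δb/b)² = (2×0.0788)² = 0.0248
δQ/Q = √(0.0989) = 0.314
Q = 1.79e+07, so δQ = 0.314 × 1.79e+07 = 5.64e+06.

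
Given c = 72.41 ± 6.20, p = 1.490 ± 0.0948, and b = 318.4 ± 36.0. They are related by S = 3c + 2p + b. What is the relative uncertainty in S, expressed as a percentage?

7.52%

Sums and differences: (δS)² = Σ (cᵢ δxᵢ)².
  (3·δc)² = 346;  (2·δp)² = 0.0359;  (δb)² = 1300
δS = √(1640) = 40.5
S = 538.6, so δS/S = 40.5/538.6 = 0.0752.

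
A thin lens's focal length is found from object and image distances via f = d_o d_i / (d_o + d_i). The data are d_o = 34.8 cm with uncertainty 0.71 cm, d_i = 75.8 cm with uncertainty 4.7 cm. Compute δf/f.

∂f/∂d_o = (d_i/(d_o+d_i))² = 0.470;  ∂f/∂d_i = (d_o/(d_o+d_i))² = 0.0990
δf = √((∂f/∂d_o · δd_o)² + (∂f/∂d_i · δd_i)²) = √(0.111 + 0.217) = 0.572 cm
f = 23.9 cm, so δf/f = 0.572/23.9 = 0.0240.

0.0240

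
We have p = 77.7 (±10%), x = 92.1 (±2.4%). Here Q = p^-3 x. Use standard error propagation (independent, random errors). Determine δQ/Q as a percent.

Relative error in a monomial: (δQ/Q)² = Σ (nᵢ · δxᵢ/xᵢ)².
  (-3·δp/p)² = (-3×0.100)² = 0.0900;  (1·δx/x)² = (1×0.0240)² = 0.000576
δQ/Q = √(0.0906) = 0.301

30.1%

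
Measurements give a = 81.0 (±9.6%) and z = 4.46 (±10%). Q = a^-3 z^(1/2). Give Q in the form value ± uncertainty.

Each factor contributes (exponent × relative error)² to (δQ/Q)²:
  (-3·δa/a)² = (-3×0.0960)² = 0.0829;  (½·δz/z)² = (0.5×0.100)² = 0.00250
δQ/Q = √(0.0854) = 0.292
Q = 3.97e-06, so δQ = 0.292 × 3.97e-06 = 1.16e-06.

(3.97 ± 1.16) × 10^-6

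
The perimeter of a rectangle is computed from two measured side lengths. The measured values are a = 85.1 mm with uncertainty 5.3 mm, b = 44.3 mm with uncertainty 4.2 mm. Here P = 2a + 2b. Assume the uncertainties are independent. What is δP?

13.5 mm

Absolute uncertainties add in quadrature for a linear combination:
  (2·δa)² = 112;  (2·δb)² = 70.6
δP = √(183) = 13.5 mm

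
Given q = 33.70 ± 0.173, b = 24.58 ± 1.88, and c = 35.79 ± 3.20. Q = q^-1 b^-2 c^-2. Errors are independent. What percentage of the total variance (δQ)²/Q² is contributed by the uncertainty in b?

42.2%

(δQ/Q)² = (-1·δq/q)² + (-2·δb/b)² + (-2·δc/c)²
  q term: (-1×0.00513)² = 2.64e-05
  b term: (-2×0.0765)² = 0.0234
  c term: (-2×0.0894)² = 0.0320
Total = 0.0554. Share from b = 0.0234/0.0554 = 0.422.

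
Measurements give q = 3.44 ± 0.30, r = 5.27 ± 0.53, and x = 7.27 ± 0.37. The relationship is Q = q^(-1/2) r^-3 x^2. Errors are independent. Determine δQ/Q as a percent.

32.1%

Q is a product of powers, so relative uncertainties combine in quadrature:
  (−½·δq/q)² = (-0.5×0.0872)² = 0.00190;  (-3·δr/r)² = (-3×0.101)² = 0.0910;  (2·δx/x)² = (2×0.0509)² = 0.0104
δQ/Q = √(0.103) = 0.321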